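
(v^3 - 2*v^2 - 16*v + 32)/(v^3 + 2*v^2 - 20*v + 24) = (v^2 - 16)/(v^2 + 4*v - 12)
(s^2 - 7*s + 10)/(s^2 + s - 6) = (s - 5)/(s + 3)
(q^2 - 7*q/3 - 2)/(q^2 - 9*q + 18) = (q + 2/3)/(q - 6)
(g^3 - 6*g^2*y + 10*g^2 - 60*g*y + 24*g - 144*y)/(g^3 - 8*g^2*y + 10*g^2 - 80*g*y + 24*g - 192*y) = (-g + 6*y)/(-g + 8*y)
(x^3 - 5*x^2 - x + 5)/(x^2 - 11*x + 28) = (x^3 - 5*x^2 - x + 5)/(x^2 - 11*x + 28)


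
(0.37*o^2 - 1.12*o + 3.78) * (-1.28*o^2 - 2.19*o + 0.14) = -0.4736*o^4 + 0.6233*o^3 - 2.3338*o^2 - 8.435*o + 0.5292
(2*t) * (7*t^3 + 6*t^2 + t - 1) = 14*t^4 + 12*t^3 + 2*t^2 - 2*t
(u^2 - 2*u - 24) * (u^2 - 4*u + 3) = u^4 - 6*u^3 - 13*u^2 + 90*u - 72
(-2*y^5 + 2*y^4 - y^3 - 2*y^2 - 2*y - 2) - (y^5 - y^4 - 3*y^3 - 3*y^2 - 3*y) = -3*y^5 + 3*y^4 + 2*y^3 + y^2 + y - 2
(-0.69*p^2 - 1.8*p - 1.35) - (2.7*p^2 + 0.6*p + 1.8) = -3.39*p^2 - 2.4*p - 3.15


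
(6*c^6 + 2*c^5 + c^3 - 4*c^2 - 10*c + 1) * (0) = 0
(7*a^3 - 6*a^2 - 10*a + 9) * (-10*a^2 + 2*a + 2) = -70*a^5 + 74*a^4 + 102*a^3 - 122*a^2 - 2*a + 18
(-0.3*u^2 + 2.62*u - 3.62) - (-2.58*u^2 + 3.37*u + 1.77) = 2.28*u^2 - 0.75*u - 5.39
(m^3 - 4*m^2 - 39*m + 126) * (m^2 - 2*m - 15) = m^5 - 6*m^4 - 46*m^3 + 264*m^2 + 333*m - 1890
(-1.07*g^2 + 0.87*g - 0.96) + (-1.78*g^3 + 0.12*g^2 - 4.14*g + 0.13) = -1.78*g^3 - 0.95*g^2 - 3.27*g - 0.83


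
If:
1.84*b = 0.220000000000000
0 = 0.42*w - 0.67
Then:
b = 0.12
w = 1.60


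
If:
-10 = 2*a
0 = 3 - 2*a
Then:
No Solution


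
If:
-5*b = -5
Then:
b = 1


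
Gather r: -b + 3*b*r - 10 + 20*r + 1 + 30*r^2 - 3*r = -b + 30*r^2 + r*(3*b + 17) - 9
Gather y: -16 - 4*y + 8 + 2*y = -2*y - 8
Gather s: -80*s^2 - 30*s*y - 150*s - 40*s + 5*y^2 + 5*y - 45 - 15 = -80*s^2 + s*(-30*y - 190) + 5*y^2 + 5*y - 60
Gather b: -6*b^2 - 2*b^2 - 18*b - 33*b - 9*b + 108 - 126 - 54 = -8*b^2 - 60*b - 72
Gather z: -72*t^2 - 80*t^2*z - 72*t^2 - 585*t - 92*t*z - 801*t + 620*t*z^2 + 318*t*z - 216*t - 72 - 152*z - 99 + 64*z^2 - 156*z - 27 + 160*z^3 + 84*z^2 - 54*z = -144*t^2 - 1602*t + 160*z^3 + z^2*(620*t + 148) + z*(-80*t^2 + 226*t - 362) - 198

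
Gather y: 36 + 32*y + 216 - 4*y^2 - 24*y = -4*y^2 + 8*y + 252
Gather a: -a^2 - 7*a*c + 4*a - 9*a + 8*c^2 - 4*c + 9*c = -a^2 + a*(-7*c - 5) + 8*c^2 + 5*c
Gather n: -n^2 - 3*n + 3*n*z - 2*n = -n^2 + n*(3*z - 5)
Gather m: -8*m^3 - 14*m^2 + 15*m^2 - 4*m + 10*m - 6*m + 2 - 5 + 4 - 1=-8*m^3 + m^2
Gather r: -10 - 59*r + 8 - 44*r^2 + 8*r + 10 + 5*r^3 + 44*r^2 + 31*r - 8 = 5*r^3 - 20*r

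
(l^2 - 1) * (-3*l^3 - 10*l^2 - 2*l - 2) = -3*l^5 - 10*l^4 + l^3 + 8*l^2 + 2*l + 2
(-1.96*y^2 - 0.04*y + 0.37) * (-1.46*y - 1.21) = 2.8616*y^3 + 2.43*y^2 - 0.4918*y - 0.4477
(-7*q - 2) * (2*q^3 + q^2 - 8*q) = -14*q^4 - 11*q^3 + 54*q^2 + 16*q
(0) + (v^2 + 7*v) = v^2 + 7*v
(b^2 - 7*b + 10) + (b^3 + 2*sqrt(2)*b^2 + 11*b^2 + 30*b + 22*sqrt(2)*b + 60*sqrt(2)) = b^3 + 2*sqrt(2)*b^2 + 12*b^2 + 23*b + 22*sqrt(2)*b + 10 + 60*sqrt(2)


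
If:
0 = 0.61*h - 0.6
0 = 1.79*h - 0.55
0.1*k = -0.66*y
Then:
No Solution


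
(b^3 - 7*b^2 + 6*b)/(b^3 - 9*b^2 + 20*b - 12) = b/(b - 2)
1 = 1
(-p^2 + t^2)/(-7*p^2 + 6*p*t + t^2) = (p + t)/(7*p + t)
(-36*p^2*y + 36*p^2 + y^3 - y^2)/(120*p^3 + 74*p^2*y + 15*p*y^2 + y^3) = (-6*p*y + 6*p + y^2 - y)/(20*p^2 + 9*p*y + y^2)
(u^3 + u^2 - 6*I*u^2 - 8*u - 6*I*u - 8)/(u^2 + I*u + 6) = (u^2 + u*(1 - 4*I) - 4*I)/(u + 3*I)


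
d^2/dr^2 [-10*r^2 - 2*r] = -20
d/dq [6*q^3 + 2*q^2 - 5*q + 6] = 18*q^2 + 4*q - 5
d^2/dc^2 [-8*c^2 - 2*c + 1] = -16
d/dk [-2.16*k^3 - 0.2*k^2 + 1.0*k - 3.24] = -6.48*k^2 - 0.4*k + 1.0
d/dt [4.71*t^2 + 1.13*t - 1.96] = 9.42*t + 1.13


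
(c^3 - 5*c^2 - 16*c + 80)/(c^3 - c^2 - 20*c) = (c - 4)/c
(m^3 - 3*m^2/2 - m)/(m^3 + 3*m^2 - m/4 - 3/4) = 2*m*(m - 2)/(2*m^2 + 5*m - 3)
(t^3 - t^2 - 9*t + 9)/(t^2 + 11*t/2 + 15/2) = 2*(t^2 - 4*t + 3)/(2*t + 5)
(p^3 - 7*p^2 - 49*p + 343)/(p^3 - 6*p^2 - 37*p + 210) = (p^2 - 49)/(p^2 + p - 30)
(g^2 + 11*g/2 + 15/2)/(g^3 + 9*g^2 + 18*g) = (g + 5/2)/(g*(g + 6))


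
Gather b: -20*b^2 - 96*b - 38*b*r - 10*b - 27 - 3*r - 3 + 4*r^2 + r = -20*b^2 + b*(-38*r - 106) + 4*r^2 - 2*r - 30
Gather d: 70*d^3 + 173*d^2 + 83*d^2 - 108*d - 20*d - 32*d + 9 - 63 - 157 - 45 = 70*d^3 + 256*d^2 - 160*d - 256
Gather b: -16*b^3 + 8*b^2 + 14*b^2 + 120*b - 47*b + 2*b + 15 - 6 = -16*b^3 + 22*b^2 + 75*b + 9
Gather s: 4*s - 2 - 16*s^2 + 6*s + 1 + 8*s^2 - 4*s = -8*s^2 + 6*s - 1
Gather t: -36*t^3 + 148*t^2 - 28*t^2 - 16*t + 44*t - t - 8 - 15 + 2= -36*t^3 + 120*t^2 + 27*t - 21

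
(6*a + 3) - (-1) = 6*a + 4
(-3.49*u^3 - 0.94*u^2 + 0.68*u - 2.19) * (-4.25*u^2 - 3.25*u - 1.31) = 14.8325*u^5 + 15.3375*u^4 + 4.7369*u^3 + 8.3289*u^2 + 6.2267*u + 2.8689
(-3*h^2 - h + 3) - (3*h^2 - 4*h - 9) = -6*h^2 + 3*h + 12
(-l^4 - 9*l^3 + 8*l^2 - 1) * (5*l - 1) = -5*l^5 - 44*l^4 + 49*l^3 - 8*l^2 - 5*l + 1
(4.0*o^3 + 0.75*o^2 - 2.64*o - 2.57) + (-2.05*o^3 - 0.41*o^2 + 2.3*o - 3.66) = 1.95*o^3 + 0.34*o^2 - 0.34*o - 6.23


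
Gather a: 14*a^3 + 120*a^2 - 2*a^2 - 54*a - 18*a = 14*a^3 + 118*a^2 - 72*a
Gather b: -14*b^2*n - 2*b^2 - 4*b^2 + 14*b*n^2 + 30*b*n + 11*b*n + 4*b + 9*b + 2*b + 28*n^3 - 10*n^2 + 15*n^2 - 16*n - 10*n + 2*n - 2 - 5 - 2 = b^2*(-14*n - 6) + b*(14*n^2 + 41*n + 15) + 28*n^3 + 5*n^2 - 24*n - 9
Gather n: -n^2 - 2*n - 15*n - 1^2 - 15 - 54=-n^2 - 17*n - 70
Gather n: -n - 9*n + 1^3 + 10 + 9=20 - 10*n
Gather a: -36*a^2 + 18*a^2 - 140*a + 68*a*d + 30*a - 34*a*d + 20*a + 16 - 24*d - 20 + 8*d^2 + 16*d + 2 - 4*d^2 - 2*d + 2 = -18*a^2 + a*(34*d - 90) + 4*d^2 - 10*d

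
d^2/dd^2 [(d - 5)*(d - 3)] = 2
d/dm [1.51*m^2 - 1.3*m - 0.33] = 3.02*m - 1.3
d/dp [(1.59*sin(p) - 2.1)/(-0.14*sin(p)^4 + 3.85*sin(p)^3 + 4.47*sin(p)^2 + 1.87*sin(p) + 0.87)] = (0.6678*sin(p)^4 - 13.419*sin(p)^3 + 17.1477*sin(p)^2 + 18.774*sin(p) + 5.3103)*cos(p)/(0.0196*sin(p)^8 - 1.078*sin(p)^7 + 13.5709*sin(p)^6 + 33.8954*sin(p)^5 + 34.1363*sin(p)^4 + 23.4168*sin(p)^3 + 11.2747*sin(p)^2 + 3.2538*sin(p) + 0.7569)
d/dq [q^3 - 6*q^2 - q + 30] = 3*q^2 - 12*q - 1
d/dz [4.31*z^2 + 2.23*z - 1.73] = 8.62*z + 2.23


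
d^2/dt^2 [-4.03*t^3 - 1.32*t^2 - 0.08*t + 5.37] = -24.18*t - 2.64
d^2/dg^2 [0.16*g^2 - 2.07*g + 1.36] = 0.320000000000000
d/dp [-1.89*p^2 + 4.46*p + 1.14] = 4.46 - 3.78*p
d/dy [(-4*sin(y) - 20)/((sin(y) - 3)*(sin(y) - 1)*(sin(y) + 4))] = 4*(2*sin(y)^3 + 15*sin(y)^2 - 77)*cos(y)/((sin(y) - 3)^2*(sin(y) - 1)^2*(sin(y) + 4)^2)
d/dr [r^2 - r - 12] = 2*r - 1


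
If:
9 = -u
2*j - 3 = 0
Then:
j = 3/2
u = -9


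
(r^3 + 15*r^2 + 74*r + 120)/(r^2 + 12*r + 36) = (r^2 + 9*r + 20)/(r + 6)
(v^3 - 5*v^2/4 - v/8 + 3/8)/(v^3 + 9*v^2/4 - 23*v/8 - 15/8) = (4*v^2 - 7*v + 3)/(4*v^2 + 7*v - 15)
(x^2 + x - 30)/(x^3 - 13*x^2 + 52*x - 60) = (x + 6)/(x^2 - 8*x + 12)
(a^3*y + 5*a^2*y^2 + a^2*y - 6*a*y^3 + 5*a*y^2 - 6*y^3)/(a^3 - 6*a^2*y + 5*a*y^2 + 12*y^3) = y*(a^3 + 5*a^2*y + a^2 - 6*a*y^2 + 5*a*y - 6*y^2)/(a^3 - 6*a^2*y + 5*a*y^2 + 12*y^3)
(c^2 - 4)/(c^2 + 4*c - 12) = (c + 2)/(c + 6)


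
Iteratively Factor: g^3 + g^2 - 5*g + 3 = (g + 3)*(g^2 - 2*g + 1) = (g - 1)*(g + 3)*(g - 1)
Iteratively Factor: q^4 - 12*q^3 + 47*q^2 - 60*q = (q)*(q^3 - 12*q^2 + 47*q - 60) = q*(q - 3)*(q^2 - 9*q + 20) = q*(q - 5)*(q - 3)*(q - 4)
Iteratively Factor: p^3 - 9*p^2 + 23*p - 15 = (p - 5)*(p^2 - 4*p + 3) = (p - 5)*(p - 1)*(p - 3)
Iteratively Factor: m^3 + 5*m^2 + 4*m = (m + 1)*(m^2 + 4*m) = m*(m + 1)*(m + 4)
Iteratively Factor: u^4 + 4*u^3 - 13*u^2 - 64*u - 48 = (u + 4)*(u^3 - 13*u - 12) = (u + 3)*(u + 4)*(u^2 - 3*u - 4) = (u + 1)*(u + 3)*(u + 4)*(u - 4)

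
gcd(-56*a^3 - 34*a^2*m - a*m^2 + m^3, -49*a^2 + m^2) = 7*a - m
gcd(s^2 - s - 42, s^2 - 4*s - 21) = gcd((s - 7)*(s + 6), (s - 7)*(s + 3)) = s - 7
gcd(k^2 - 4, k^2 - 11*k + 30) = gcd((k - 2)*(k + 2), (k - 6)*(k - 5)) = 1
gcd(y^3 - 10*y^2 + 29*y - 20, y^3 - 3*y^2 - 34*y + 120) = y^2 - 9*y + 20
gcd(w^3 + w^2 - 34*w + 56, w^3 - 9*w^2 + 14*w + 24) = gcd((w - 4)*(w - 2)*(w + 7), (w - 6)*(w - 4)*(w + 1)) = w - 4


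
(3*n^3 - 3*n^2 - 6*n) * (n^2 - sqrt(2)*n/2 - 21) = 3*n^5 - 3*n^4 - 3*sqrt(2)*n^4/2 - 69*n^3 + 3*sqrt(2)*n^3/2 + 3*sqrt(2)*n^2 + 63*n^2 + 126*n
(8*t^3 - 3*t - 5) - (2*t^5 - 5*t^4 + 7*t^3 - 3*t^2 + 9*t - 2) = -2*t^5 + 5*t^4 + t^3 + 3*t^2 - 12*t - 3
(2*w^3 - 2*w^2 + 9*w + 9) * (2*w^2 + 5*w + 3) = 4*w^5 + 6*w^4 + 14*w^3 + 57*w^2 + 72*w + 27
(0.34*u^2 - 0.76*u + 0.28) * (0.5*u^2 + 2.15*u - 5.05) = 0.17*u^4 + 0.351*u^3 - 3.211*u^2 + 4.44*u - 1.414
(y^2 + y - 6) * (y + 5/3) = y^3 + 8*y^2/3 - 13*y/3 - 10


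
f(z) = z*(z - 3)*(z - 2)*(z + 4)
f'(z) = z*(z - 3)*(z - 2) + z*(z - 3)*(z + 4) + z*(z - 2)*(z + 4) + (z - 3)*(z - 2)*(z + 4) = 4*z^3 - 3*z^2 - 28*z + 24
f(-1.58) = -62.69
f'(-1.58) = 44.97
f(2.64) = -4.04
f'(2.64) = 2.77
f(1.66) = 4.28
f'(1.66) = -12.45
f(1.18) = 9.12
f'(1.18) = -6.65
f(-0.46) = -13.86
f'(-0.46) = 35.86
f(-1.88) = -75.46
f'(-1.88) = 39.46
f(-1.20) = -45.16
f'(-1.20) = 46.37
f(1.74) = 3.27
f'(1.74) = -12.73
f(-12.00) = 20160.00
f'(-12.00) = -6984.00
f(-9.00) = 5940.00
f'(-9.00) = -2883.00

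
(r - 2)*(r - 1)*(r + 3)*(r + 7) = r^4 + 7*r^3 - 7*r^2 - 43*r + 42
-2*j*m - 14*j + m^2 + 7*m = (-2*j + m)*(m + 7)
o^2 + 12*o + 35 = (o + 5)*(o + 7)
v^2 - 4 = (v - 2)*(v + 2)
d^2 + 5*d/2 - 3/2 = (d - 1/2)*(d + 3)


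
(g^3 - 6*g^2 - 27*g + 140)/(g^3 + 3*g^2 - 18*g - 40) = (g - 7)/(g + 2)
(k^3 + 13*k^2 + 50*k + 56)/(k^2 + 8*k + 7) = (k^2 + 6*k + 8)/(k + 1)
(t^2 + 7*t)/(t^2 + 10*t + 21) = t/(t + 3)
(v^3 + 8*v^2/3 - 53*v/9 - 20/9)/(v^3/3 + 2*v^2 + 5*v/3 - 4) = (9*v^2 - 12*v - 5)/(3*(v^2 + 2*v - 3))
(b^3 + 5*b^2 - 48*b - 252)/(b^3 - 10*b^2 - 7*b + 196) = (b^2 + 12*b + 36)/(b^2 - 3*b - 28)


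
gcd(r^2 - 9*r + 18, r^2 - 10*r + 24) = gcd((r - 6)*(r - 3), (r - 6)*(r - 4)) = r - 6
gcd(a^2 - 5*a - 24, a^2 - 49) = 1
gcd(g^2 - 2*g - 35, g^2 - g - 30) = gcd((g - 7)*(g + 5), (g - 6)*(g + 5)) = g + 5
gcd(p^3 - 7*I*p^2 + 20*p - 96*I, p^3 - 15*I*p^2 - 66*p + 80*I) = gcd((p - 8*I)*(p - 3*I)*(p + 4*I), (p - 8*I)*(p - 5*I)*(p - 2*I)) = p - 8*I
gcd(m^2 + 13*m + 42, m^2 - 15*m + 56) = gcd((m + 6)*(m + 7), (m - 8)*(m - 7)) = 1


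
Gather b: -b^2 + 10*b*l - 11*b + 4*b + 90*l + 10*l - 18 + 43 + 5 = -b^2 + b*(10*l - 7) + 100*l + 30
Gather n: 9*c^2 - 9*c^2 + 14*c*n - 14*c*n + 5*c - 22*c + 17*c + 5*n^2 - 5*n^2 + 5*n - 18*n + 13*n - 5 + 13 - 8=0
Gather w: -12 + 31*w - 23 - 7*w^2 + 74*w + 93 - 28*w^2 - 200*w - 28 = -35*w^2 - 95*w + 30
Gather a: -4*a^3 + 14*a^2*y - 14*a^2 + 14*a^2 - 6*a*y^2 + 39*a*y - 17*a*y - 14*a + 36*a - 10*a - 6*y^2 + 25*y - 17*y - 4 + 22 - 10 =-4*a^3 + 14*a^2*y + a*(-6*y^2 + 22*y + 12) - 6*y^2 + 8*y + 8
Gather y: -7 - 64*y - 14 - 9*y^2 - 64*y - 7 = -9*y^2 - 128*y - 28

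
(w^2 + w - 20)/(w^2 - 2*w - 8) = (w + 5)/(w + 2)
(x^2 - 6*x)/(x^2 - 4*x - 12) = x/(x + 2)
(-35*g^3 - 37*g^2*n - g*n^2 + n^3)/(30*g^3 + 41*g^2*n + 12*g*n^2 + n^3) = (-7*g + n)/(6*g + n)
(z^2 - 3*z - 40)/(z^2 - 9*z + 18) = (z^2 - 3*z - 40)/(z^2 - 9*z + 18)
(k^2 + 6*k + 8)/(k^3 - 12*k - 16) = (k + 4)/(k^2 - 2*k - 8)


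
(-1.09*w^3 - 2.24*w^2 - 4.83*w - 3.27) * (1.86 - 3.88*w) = 4.2292*w^4 + 6.6638*w^3 + 14.574*w^2 + 3.7038*w - 6.0822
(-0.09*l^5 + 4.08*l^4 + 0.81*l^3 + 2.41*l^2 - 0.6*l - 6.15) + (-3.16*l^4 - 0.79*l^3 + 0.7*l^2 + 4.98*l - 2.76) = -0.09*l^5 + 0.92*l^4 + 0.02*l^3 + 3.11*l^2 + 4.38*l - 8.91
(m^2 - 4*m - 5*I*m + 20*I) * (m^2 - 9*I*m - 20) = m^4 - 4*m^3 - 14*I*m^3 - 65*m^2 + 56*I*m^2 + 260*m + 100*I*m - 400*I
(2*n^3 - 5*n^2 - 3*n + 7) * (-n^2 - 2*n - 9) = -2*n^5 + n^4 - 5*n^3 + 44*n^2 + 13*n - 63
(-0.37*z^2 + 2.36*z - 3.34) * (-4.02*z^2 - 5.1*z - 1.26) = 1.4874*z^4 - 7.6002*z^3 + 1.857*z^2 + 14.0604*z + 4.2084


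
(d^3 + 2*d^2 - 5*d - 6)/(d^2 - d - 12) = (d^2 - d - 2)/(d - 4)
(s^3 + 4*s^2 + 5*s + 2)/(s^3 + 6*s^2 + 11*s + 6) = (s + 1)/(s + 3)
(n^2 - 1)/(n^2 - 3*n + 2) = (n + 1)/(n - 2)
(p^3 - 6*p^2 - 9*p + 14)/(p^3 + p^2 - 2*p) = (p - 7)/p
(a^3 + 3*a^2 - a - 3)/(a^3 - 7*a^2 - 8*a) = (a^2 + 2*a - 3)/(a*(a - 8))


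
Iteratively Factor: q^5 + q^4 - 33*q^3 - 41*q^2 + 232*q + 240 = (q + 4)*(q^4 - 3*q^3 - 21*q^2 + 43*q + 60) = (q + 1)*(q + 4)*(q^3 - 4*q^2 - 17*q + 60) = (q + 1)*(q + 4)^2*(q^2 - 8*q + 15) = (q - 3)*(q + 1)*(q + 4)^2*(q - 5)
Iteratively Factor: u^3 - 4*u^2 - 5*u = (u + 1)*(u^2 - 5*u) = (u - 5)*(u + 1)*(u)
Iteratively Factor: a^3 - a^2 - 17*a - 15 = (a + 1)*(a^2 - 2*a - 15) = (a - 5)*(a + 1)*(a + 3)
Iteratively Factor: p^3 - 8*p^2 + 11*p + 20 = (p - 4)*(p^2 - 4*p - 5) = (p - 5)*(p - 4)*(p + 1)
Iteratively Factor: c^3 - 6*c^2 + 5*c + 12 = (c - 3)*(c^2 - 3*c - 4) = (c - 4)*(c - 3)*(c + 1)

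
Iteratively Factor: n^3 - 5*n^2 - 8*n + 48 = (n - 4)*(n^2 - n - 12) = (n - 4)^2*(n + 3)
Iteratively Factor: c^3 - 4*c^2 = (c)*(c^2 - 4*c) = c*(c - 4)*(c)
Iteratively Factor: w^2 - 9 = (w + 3)*(w - 3)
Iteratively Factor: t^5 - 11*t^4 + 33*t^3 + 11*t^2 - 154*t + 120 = (t - 3)*(t^4 - 8*t^3 + 9*t^2 + 38*t - 40) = (t - 4)*(t - 3)*(t^3 - 4*t^2 - 7*t + 10) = (t - 4)*(t - 3)*(t + 2)*(t^2 - 6*t + 5) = (t - 4)*(t - 3)*(t - 1)*(t + 2)*(t - 5)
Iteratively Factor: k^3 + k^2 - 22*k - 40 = (k + 4)*(k^2 - 3*k - 10) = (k + 2)*(k + 4)*(k - 5)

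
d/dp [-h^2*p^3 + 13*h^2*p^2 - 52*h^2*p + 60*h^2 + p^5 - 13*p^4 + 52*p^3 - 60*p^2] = -3*h^2*p^2 + 26*h^2*p - 52*h^2 + 5*p^4 - 52*p^3 + 156*p^2 - 120*p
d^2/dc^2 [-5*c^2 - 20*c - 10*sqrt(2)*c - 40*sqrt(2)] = -10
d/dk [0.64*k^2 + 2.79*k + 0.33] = 1.28*k + 2.79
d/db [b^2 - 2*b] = 2*b - 2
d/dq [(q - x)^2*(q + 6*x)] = (q - x)*(3*q + 11*x)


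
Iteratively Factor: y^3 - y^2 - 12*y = (y)*(y^2 - y - 12) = y*(y - 4)*(y + 3)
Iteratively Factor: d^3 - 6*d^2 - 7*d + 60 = (d - 4)*(d^2 - 2*d - 15) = (d - 5)*(d - 4)*(d + 3)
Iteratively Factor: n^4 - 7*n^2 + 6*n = (n + 3)*(n^3 - 3*n^2 + 2*n) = n*(n + 3)*(n^2 - 3*n + 2) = n*(n - 1)*(n + 3)*(n - 2)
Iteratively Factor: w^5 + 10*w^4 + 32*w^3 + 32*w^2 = (w)*(w^4 + 10*w^3 + 32*w^2 + 32*w) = w^2*(w^3 + 10*w^2 + 32*w + 32) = w^2*(w + 2)*(w^2 + 8*w + 16) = w^2*(w + 2)*(w + 4)*(w + 4)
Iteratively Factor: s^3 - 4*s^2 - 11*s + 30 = (s - 2)*(s^2 - 2*s - 15) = (s - 2)*(s + 3)*(s - 5)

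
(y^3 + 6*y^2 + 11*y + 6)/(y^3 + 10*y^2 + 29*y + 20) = (y^2 + 5*y + 6)/(y^2 + 9*y + 20)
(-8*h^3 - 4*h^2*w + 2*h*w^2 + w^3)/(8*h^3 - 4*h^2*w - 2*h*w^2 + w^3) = (2*h + w)/(-2*h + w)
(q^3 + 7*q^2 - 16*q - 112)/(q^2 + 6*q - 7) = (q^2 - 16)/(q - 1)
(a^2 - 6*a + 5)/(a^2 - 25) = (a - 1)/(a + 5)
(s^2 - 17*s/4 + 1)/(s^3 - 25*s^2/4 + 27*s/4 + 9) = (4*s - 1)/(4*s^2 - 9*s - 9)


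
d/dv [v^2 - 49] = 2*v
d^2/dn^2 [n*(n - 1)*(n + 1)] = 6*n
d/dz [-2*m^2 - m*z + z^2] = -m + 2*z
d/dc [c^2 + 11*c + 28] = 2*c + 11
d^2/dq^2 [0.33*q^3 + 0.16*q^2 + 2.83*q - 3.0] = 1.98*q + 0.32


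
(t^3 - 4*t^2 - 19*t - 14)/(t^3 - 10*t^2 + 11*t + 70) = (t + 1)/(t - 5)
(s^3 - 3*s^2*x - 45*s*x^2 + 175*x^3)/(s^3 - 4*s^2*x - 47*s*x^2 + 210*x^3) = (-s + 5*x)/(-s + 6*x)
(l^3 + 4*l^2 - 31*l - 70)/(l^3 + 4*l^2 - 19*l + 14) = (l^2 - 3*l - 10)/(l^2 - 3*l + 2)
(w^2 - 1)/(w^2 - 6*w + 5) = (w + 1)/(w - 5)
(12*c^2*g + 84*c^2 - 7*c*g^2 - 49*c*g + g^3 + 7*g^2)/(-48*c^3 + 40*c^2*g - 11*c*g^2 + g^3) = (-g - 7)/(4*c - g)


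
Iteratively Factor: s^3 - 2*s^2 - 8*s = (s + 2)*(s^2 - 4*s) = s*(s + 2)*(s - 4)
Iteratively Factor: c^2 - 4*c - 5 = (c + 1)*(c - 5)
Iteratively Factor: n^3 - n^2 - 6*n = (n + 2)*(n^2 - 3*n) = n*(n + 2)*(n - 3)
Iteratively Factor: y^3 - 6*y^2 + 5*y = (y - 1)*(y^2 - 5*y) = y*(y - 1)*(y - 5)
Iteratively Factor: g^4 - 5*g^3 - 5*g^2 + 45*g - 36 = (g - 4)*(g^3 - g^2 - 9*g + 9) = (g - 4)*(g + 3)*(g^2 - 4*g + 3) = (g - 4)*(g - 3)*(g + 3)*(g - 1)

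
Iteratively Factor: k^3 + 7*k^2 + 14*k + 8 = (k + 1)*(k^2 + 6*k + 8) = (k + 1)*(k + 4)*(k + 2)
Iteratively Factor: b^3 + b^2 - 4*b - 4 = (b + 1)*(b^2 - 4) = (b - 2)*(b + 1)*(b + 2)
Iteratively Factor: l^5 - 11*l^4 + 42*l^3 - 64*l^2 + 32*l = (l - 1)*(l^4 - 10*l^3 + 32*l^2 - 32*l) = (l - 2)*(l - 1)*(l^3 - 8*l^2 + 16*l) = l*(l - 2)*(l - 1)*(l^2 - 8*l + 16) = l*(l - 4)*(l - 2)*(l - 1)*(l - 4)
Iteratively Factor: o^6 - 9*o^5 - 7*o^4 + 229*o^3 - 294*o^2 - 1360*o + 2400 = (o + 4)*(o^5 - 13*o^4 + 45*o^3 + 49*o^2 - 490*o + 600) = (o - 2)*(o + 4)*(o^4 - 11*o^3 + 23*o^2 + 95*o - 300) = (o - 2)*(o + 3)*(o + 4)*(o^3 - 14*o^2 + 65*o - 100) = (o - 4)*(o - 2)*(o + 3)*(o + 4)*(o^2 - 10*o + 25) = (o - 5)*(o - 4)*(o - 2)*(o + 3)*(o + 4)*(o - 5)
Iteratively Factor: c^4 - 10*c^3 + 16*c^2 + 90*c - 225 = (c - 5)*(c^3 - 5*c^2 - 9*c + 45) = (c - 5)*(c + 3)*(c^2 - 8*c + 15) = (c - 5)^2*(c + 3)*(c - 3)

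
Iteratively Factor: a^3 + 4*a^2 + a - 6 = (a + 3)*(a^2 + a - 2) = (a + 2)*(a + 3)*(a - 1)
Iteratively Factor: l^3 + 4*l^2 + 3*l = (l + 1)*(l^2 + 3*l) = (l + 1)*(l + 3)*(l)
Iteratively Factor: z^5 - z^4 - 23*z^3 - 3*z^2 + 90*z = (z - 2)*(z^4 + z^3 - 21*z^2 - 45*z) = (z - 2)*(z + 3)*(z^3 - 2*z^2 - 15*z) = (z - 5)*(z - 2)*(z + 3)*(z^2 + 3*z) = (z - 5)*(z - 2)*(z + 3)^2*(z)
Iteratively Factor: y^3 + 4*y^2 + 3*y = (y)*(y^2 + 4*y + 3) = y*(y + 3)*(y + 1)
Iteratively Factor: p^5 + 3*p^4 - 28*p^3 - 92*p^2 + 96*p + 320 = (p + 4)*(p^4 - p^3 - 24*p^2 + 4*p + 80) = (p + 4)^2*(p^3 - 5*p^2 - 4*p + 20) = (p - 5)*(p + 4)^2*(p^2 - 4) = (p - 5)*(p + 2)*(p + 4)^2*(p - 2)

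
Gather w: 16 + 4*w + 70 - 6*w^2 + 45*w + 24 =-6*w^2 + 49*w + 110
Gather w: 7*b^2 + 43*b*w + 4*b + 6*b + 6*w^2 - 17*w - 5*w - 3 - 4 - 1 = 7*b^2 + 10*b + 6*w^2 + w*(43*b - 22) - 8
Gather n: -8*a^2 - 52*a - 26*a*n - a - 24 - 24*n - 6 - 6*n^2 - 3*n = -8*a^2 - 53*a - 6*n^2 + n*(-26*a - 27) - 30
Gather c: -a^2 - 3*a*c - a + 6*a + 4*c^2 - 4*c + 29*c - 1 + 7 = -a^2 + 5*a + 4*c^2 + c*(25 - 3*a) + 6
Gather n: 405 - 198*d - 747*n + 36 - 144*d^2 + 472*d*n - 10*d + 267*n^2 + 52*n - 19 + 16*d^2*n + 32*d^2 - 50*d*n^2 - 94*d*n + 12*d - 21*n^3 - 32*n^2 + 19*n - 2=-112*d^2 - 196*d - 21*n^3 + n^2*(235 - 50*d) + n*(16*d^2 + 378*d - 676) + 420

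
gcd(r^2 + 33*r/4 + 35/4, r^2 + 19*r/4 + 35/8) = r + 5/4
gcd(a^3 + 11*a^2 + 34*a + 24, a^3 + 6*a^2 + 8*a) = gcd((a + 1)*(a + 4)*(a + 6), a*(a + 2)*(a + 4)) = a + 4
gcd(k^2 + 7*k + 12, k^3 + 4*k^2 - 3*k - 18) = k + 3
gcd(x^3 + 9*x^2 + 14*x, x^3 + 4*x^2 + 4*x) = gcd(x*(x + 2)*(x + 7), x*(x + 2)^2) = x^2 + 2*x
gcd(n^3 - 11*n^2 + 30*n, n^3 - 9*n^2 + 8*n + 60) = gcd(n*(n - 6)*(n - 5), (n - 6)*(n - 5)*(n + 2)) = n^2 - 11*n + 30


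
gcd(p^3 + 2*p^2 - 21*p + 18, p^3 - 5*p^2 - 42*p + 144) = p^2 + 3*p - 18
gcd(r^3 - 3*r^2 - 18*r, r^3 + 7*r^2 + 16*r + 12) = r + 3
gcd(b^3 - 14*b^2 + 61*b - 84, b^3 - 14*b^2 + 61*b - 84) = b^3 - 14*b^2 + 61*b - 84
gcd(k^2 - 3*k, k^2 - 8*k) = k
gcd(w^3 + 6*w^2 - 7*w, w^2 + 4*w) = w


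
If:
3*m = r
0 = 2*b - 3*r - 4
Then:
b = 3*r/2 + 2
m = r/3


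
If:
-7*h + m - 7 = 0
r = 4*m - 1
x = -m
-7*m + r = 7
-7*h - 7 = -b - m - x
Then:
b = -8/3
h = -29/21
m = -8/3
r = -35/3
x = 8/3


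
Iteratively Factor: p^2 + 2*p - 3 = (p - 1)*(p + 3)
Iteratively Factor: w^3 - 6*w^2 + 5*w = (w - 5)*(w^2 - w) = (w - 5)*(w - 1)*(w)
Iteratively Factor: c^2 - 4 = (c - 2)*(c + 2)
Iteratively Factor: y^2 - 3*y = (y - 3)*(y)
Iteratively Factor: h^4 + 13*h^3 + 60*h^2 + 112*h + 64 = (h + 4)*(h^3 + 9*h^2 + 24*h + 16) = (h + 4)^2*(h^2 + 5*h + 4) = (h + 4)^3*(h + 1)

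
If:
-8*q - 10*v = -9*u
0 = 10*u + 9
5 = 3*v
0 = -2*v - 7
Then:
No Solution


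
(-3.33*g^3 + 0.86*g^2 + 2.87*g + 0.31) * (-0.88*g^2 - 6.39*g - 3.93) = 2.9304*g^5 + 20.5219*g^4 + 5.0659*g^3 - 21.9919*g^2 - 13.26*g - 1.2183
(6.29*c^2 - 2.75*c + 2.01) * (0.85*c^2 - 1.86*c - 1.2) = 5.3465*c^4 - 14.0369*c^3 - 0.7245*c^2 - 0.4386*c - 2.412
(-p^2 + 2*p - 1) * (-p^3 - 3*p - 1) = p^5 - 2*p^4 + 4*p^3 - 5*p^2 + p + 1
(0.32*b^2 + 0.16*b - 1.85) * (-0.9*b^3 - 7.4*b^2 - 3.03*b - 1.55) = -0.288*b^5 - 2.512*b^4 - 0.4886*b^3 + 12.7092*b^2 + 5.3575*b + 2.8675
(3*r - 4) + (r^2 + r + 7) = r^2 + 4*r + 3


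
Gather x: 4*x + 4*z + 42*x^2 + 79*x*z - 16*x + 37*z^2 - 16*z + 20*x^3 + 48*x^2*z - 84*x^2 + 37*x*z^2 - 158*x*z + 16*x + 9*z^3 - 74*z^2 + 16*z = 20*x^3 + x^2*(48*z - 42) + x*(37*z^2 - 79*z + 4) + 9*z^3 - 37*z^2 + 4*z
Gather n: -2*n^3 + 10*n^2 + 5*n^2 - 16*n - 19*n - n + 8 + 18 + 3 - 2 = -2*n^3 + 15*n^2 - 36*n + 27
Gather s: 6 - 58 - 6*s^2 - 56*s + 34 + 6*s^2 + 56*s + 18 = 0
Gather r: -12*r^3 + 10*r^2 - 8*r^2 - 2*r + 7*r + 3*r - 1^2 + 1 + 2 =-12*r^3 + 2*r^2 + 8*r + 2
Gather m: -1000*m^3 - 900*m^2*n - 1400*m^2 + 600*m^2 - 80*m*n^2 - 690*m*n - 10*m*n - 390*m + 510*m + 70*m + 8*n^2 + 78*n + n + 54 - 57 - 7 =-1000*m^3 + m^2*(-900*n - 800) + m*(-80*n^2 - 700*n + 190) + 8*n^2 + 79*n - 10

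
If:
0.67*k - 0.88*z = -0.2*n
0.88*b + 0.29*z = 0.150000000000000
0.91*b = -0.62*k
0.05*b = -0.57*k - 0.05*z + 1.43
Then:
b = -1.50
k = 2.20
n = 14.90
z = 5.06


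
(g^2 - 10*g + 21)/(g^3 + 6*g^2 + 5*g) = (g^2 - 10*g + 21)/(g*(g^2 + 6*g + 5))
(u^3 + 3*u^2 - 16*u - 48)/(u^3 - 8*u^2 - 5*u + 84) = (u + 4)/(u - 7)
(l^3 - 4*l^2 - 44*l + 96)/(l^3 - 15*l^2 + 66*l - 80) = (l + 6)/(l - 5)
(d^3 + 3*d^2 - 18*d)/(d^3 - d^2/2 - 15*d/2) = 2*(d + 6)/(2*d + 5)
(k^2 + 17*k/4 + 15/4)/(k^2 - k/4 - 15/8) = 2*(k + 3)/(2*k - 3)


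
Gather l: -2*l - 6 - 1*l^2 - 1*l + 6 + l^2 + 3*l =0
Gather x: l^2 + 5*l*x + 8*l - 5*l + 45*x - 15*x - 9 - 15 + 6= l^2 + 3*l + x*(5*l + 30) - 18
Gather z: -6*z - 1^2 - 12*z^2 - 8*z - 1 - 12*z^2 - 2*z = -24*z^2 - 16*z - 2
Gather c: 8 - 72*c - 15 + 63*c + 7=-9*c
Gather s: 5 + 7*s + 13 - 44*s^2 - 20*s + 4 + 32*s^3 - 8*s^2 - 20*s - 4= 32*s^3 - 52*s^2 - 33*s + 18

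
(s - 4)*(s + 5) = s^2 + s - 20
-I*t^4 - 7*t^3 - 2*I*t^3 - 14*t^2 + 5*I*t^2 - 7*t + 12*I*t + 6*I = (t + 1)*(t - 6*I)*(t - I)*(-I*t - I)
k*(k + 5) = k^2 + 5*k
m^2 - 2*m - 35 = (m - 7)*(m + 5)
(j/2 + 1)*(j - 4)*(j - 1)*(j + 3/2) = j^4/2 - 3*j^3/4 - 21*j^2/4 - j/2 + 6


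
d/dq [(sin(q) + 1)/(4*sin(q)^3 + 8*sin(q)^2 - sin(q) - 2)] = (-22*sin(q) + 2*sin(3*q) + 10*cos(2*q) - 11)*cos(q)/(4*sin(q)^3 + 8*sin(q)^2 - sin(q) - 2)^2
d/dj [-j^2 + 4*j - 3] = 4 - 2*j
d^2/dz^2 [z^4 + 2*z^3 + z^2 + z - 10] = 12*z^2 + 12*z + 2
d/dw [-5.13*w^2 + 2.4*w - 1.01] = 2.4 - 10.26*w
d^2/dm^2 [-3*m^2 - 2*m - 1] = -6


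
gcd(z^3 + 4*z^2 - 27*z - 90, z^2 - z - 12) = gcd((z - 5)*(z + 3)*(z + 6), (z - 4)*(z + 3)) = z + 3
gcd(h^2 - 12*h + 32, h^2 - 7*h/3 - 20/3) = h - 4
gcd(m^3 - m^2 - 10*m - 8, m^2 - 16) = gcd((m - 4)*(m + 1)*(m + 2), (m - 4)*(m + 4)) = m - 4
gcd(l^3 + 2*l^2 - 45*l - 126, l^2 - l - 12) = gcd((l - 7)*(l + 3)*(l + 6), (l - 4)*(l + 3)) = l + 3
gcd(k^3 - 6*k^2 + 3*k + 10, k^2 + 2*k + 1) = k + 1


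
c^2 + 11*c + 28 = (c + 4)*(c + 7)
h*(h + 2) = h^2 + 2*h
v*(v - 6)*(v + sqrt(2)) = v^3 - 6*v^2 + sqrt(2)*v^2 - 6*sqrt(2)*v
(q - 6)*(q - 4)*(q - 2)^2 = q^4 - 14*q^3 + 68*q^2 - 136*q + 96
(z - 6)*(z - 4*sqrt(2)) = z^2 - 6*z - 4*sqrt(2)*z + 24*sqrt(2)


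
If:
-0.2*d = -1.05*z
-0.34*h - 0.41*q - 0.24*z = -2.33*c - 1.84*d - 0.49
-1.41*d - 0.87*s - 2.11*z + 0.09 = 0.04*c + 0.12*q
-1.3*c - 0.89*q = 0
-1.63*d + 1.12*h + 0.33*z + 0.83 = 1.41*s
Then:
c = -4.05352084943365*z - 0.243748080168211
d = 5.25*z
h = -7.2125340324478*z - 0.658552943074939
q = 5.92087315085815*z + 0.356036521594017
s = 0.0655465984085592 - 11.5642114300295*z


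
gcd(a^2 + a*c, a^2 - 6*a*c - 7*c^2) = a + c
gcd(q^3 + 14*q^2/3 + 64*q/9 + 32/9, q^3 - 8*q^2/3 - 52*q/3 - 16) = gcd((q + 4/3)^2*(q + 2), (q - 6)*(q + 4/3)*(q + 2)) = q^2 + 10*q/3 + 8/3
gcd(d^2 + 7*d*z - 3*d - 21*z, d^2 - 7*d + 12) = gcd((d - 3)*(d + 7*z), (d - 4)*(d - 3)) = d - 3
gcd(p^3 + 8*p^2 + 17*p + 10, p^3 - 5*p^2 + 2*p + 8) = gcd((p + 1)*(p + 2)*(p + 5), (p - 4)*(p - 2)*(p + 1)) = p + 1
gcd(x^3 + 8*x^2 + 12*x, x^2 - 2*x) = x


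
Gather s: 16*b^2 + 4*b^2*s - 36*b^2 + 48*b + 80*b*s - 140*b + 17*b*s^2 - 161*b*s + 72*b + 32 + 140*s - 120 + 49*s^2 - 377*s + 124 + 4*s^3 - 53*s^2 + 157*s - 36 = -20*b^2 - 20*b + 4*s^3 + s^2*(17*b - 4) + s*(4*b^2 - 81*b - 80)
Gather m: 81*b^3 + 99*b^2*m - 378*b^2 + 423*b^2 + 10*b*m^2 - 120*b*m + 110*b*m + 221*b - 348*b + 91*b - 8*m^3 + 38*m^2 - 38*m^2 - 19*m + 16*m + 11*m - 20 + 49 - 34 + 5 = 81*b^3 + 45*b^2 + 10*b*m^2 - 36*b - 8*m^3 + m*(99*b^2 - 10*b + 8)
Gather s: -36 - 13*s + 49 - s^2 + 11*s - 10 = -s^2 - 2*s + 3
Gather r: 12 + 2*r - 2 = 2*r + 10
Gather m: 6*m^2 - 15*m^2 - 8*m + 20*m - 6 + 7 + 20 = -9*m^2 + 12*m + 21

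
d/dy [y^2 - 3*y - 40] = 2*y - 3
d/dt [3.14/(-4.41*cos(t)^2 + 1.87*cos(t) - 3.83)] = (5.8718 - 27.6948*cos(t))*sin(t)/(4.41*cos(t)^2 - 1.87*cos(t) + 3.83)^2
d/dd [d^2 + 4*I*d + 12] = 2*d + 4*I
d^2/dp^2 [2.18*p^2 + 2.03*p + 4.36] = 4.36000000000000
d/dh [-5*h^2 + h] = 1 - 10*h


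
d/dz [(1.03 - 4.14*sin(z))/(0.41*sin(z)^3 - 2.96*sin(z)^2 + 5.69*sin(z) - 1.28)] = (3.3948*sin(z)^3 - 13.5213*sin(z)^2 + 6.0976*sin(z) - 0.561500000000001)*cos(z)/(0.1681*sin(z)^6 - 2.4272*sin(z)^5 + 13.4274*sin(z)^4 - 34.7344*sin(z)^3 + 39.9537*sin(z)^2 - 14.5664*sin(z) + 1.6384)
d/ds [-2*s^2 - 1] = -4*s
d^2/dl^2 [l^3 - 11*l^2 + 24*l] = 6*l - 22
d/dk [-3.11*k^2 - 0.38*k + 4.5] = -6.22*k - 0.38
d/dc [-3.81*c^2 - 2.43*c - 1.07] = -7.62*c - 2.43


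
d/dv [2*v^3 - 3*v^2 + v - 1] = 6*v^2 - 6*v + 1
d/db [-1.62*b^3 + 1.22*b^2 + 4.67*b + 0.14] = -4.86*b^2 + 2.44*b + 4.67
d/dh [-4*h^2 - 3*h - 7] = -8*h - 3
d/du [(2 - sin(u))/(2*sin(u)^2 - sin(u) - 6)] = 2*cos(u)/(2*sin(u) + 3)^2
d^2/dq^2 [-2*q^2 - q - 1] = -4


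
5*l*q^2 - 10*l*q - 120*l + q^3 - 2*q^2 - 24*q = (5*l + q)*(q - 6)*(q + 4)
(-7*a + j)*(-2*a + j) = 14*a^2 - 9*a*j + j^2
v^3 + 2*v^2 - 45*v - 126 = (v - 7)*(v + 3)*(v + 6)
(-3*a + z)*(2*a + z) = -6*a^2 - a*z + z^2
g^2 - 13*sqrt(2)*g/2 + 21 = (g - 7*sqrt(2)/2)*(g - 3*sqrt(2))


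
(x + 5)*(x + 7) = x^2 + 12*x + 35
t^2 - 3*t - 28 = (t - 7)*(t + 4)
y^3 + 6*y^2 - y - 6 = (y - 1)*(y + 1)*(y + 6)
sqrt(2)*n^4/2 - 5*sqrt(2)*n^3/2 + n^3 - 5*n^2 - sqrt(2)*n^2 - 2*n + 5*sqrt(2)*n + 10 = (n - 5)*(n - sqrt(2))*(n + sqrt(2))*(sqrt(2)*n/2 + 1)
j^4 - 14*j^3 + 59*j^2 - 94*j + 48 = (j - 8)*(j - 3)*(j - 2)*(j - 1)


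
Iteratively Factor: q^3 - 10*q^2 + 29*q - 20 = (q - 1)*(q^2 - 9*q + 20) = (q - 5)*(q - 1)*(q - 4)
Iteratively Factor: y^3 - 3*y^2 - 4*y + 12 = (y - 3)*(y^2 - 4) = (y - 3)*(y - 2)*(y + 2)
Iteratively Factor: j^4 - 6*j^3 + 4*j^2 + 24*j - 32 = (j + 2)*(j^3 - 8*j^2 + 20*j - 16) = (j - 2)*(j + 2)*(j^2 - 6*j + 8) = (j - 2)^2*(j + 2)*(j - 4)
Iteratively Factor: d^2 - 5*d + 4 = (d - 4)*(d - 1)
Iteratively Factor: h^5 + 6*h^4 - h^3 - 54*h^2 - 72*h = (h - 3)*(h^4 + 9*h^3 + 26*h^2 + 24*h) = (h - 3)*(h + 2)*(h^3 + 7*h^2 + 12*h) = (h - 3)*(h + 2)*(h + 4)*(h^2 + 3*h) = h*(h - 3)*(h + 2)*(h + 4)*(h + 3)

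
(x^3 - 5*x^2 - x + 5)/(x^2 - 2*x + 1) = (x^2 - 4*x - 5)/(x - 1)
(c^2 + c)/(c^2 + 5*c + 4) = c/(c + 4)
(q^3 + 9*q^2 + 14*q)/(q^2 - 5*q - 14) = q*(q + 7)/(q - 7)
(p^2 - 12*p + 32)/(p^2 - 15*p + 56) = (p - 4)/(p - 7)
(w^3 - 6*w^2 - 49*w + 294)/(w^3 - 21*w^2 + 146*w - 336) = (w + 7)/(w - 8)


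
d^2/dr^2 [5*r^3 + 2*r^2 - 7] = 30*r + 4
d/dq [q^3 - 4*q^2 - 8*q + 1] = 3*q^2 - 8*q - 8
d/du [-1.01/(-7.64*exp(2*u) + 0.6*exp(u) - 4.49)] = (0.606 - 15.4328*exp(u))*exp(u)/(7.64*exp(2*u) - 0.6*exp(u) + 4.49)^2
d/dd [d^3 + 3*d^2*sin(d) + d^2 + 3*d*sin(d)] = 3*d^2*cos(d) + 3*d^2 + 6*d*sin(d) + 3*d*cos(d) + 2*d + 3*sin(d)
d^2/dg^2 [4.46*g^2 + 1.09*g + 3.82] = 8.92000000000000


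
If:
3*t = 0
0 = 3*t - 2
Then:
No Solution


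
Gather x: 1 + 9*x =9*x + 1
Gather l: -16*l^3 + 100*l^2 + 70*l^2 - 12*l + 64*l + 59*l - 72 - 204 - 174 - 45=-16*l^3 + 170*l^2 + 111*l - 495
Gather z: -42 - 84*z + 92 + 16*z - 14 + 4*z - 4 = 32 - 64*z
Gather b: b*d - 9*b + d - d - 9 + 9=b*(d - 9)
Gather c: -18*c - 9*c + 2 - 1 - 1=-27*c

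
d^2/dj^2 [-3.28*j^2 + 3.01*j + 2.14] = -6.56000000000000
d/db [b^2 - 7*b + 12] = 2*b - 7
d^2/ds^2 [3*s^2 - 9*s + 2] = 6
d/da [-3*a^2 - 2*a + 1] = -6*a - 2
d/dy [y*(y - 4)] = 2*y - 4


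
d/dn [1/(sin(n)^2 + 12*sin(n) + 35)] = -2*(sin(n) + 6)*cos(n)/(sin(n)^2 + 12*sin(n) + 35)^2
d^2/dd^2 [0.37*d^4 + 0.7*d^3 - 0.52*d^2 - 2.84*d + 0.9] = 4.44*d^2 + 4.2*d - 1.04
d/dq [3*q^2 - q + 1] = 6*q - 1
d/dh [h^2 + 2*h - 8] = 2*h + 2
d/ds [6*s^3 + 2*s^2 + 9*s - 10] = 18*s^2 + 4*s + 9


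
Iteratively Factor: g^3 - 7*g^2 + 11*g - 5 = (g - 5)*(g^2 - 2*g + 1) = (g - 5)*(g - 1)*(g - 1)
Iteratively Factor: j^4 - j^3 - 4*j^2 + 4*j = (j)*(j^3 - j^2 - 4*j + 4) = j*(j + 2)*(j^2 - 3*j + 2) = j*(j - 2)*(j + 2)*(j - 1)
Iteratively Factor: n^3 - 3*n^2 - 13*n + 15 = (n + 3)*(n^2 - 6*n + 5) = (n - 5)*(n + 3)*(n - 1)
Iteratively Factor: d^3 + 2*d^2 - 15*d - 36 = (d + 3)*(d^2 - d - 12) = (d - 4)*(d + 3)*(d + 3)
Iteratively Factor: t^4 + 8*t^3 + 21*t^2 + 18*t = (t)*(t^3 + 8*t^2 + 21*t + 18) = t*(t + 3)*(t^2 + 5*t + 6) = t*(t + 2)*(t + 3)*(t + 3)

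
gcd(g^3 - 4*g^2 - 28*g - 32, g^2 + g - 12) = 1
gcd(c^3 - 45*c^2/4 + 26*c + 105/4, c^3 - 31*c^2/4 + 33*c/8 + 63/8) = c^2 - 25*c/4 - 21/4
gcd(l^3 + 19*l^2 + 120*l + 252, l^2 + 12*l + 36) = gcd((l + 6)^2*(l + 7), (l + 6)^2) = l^2 + 12*l + 36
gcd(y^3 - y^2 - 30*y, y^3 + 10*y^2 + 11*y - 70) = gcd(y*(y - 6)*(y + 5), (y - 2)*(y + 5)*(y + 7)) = y + 5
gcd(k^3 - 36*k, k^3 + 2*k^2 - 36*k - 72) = k^2 - 36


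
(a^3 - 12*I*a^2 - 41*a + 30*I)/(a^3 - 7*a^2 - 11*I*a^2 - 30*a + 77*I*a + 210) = (a - I)/(a - 7)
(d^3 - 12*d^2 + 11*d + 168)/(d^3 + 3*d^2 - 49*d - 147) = (d - 8)/(d + 7)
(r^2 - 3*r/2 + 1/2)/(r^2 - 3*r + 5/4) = 2*(r - 1)/(2*r - 5)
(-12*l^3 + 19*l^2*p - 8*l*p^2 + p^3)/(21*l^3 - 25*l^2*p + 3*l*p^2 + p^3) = (-4*l + p)/(7*l + p)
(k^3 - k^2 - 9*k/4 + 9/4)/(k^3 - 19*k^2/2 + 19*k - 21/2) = (k + 3/2)/(k - 7)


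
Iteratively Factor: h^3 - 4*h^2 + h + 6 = (h - 2)*(h^2 - 2*h - 3) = (h - 2)*(h + 1)*(h - 3)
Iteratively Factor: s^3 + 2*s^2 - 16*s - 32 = (s + 4)*(s^2 - 2*s - 8) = (s - 4)*(s + 4)*(s + 2)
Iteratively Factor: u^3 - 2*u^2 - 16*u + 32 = (u + 4)*(u^2 - 6*u + 8) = (u - 2)*(u + 4)*(u - 4)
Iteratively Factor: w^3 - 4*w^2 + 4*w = (w - 2)*(w^2 - 2*w) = (w - 2)^2*(w)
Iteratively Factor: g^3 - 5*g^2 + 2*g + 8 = (g + 1)*(g^2 - 6*g + 8) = (g - 2)*(g + 1)*(g - 4)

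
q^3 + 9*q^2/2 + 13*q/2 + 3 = (q + 1)*(q + 3/2)*(q + 2)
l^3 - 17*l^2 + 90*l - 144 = (l - 8)*(l - 6)*(l - 3)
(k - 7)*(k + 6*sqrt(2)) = k^2 - 7*k + 6*sqrt(2)*k - 42*sqrt(2)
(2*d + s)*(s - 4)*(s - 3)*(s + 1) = 2*d*s^3 - 12*d*s^2 + 10*d*s + 24*d + s^4 - 6*s^3 + 5*s^2 + 12*s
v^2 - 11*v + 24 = (v - 8)*(v - 3)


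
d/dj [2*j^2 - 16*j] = 4*j - 16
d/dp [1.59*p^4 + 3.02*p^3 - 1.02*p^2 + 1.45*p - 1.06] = 6.36*p^3 + 9.06*p^2 - 2.04*p + 1.45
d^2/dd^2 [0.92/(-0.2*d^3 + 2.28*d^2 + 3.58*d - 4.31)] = ((1.104*d - 4.1952)*(0.2*d^3 - 2.28*d^2 - 3.58*d + 4.31) - 0.92*(-1.2*d^2 + 9.12*d + 7.16)*(-0.6*d^2 + 4.56*d + 3.58))/(0.2*d^3 - 2.28*d^2 - 3.58*d + 4.31)^3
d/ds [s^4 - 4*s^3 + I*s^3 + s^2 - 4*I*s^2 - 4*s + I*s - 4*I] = 4*s^3 + s^2*(-12 + 3*I) + s*(2 - 8*I) - 4 + I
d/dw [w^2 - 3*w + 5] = 2*w - 3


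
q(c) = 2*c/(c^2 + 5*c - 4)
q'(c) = 2*c*(-2*c - 5)/(c^2 + 5*c - 4)^2 + 2/(c^2 + 5*c - 4) = 2*(-c^2 - 4)/(c^4 + 10*c^3 + 17*c^2 - 40*c + 16)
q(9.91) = 0.14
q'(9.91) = -0.01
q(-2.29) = 0.45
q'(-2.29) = -0.18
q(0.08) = -0.04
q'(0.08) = -0.62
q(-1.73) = 0.36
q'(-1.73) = -0.15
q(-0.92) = 0.24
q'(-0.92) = -0.16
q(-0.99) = 0.25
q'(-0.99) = -0.16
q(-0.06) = 0.03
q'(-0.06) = -0.43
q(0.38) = -0.39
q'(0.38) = -2.17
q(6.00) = 0.19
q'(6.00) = -0.02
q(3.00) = 0.30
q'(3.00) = -0.06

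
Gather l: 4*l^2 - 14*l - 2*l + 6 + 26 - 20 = 4*l^2 - 16*l + 12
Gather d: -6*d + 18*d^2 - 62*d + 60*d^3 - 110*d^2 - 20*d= 60*d^3 - 92*d^2 - 88*d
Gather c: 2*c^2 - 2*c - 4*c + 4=2*c^2 - 6*c + 4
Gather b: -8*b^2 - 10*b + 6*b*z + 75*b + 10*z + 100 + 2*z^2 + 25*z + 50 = -8*b^2 + b*(6*z + 65) + 2*z^2 + 35*z + 150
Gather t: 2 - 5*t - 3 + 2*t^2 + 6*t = 2*t^2 + t - 1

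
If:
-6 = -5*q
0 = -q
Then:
No Solution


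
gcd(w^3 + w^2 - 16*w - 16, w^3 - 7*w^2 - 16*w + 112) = w^2 - 16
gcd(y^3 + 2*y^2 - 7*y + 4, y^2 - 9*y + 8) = y - 1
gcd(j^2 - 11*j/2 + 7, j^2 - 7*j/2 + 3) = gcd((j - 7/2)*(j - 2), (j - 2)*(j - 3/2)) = j - 2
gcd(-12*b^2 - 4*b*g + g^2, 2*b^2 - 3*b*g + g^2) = 1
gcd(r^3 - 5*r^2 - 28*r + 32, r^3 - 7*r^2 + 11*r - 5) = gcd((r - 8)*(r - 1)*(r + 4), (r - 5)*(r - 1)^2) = r - 1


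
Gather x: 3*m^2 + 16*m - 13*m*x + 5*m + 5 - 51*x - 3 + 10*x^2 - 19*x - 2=3*m^2 + 21*m + 10*x^2 + x*(-13*m - 70)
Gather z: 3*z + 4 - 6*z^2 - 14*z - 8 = -6*z^2 - 11*z - 4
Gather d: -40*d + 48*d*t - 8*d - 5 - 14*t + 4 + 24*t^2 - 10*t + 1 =d*(48*t - 48) + 24*t^2 - 24*t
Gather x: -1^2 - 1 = -2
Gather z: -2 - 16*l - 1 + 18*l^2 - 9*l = 18*l^2 - 25*l - 3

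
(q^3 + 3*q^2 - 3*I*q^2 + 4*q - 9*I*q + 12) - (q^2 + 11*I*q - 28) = q^3 + 2*q^2 - 3*I*q^2 + 4*q - 20*I*q + 40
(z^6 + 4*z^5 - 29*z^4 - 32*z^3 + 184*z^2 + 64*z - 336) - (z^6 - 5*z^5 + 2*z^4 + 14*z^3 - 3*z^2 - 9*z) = 9*z^5 - 31*z^4 - 46*z^3 + 187*z^2 + 73*z - 336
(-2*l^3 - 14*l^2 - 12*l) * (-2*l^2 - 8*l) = 4*l^5 + 44*l^4 + 136*l^3 + 96*l^2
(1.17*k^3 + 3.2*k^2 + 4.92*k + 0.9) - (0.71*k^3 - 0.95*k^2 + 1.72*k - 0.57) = 0.46*k^3 + 4.15*k^2 + 3.2*k + 1.47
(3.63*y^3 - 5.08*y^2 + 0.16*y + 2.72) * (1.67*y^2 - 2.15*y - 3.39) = 6.0621*y^5 - 16.2881*y^4 - 1.1165*y^3 + 21.4196*y^2 - 6.3904*y - 9.2208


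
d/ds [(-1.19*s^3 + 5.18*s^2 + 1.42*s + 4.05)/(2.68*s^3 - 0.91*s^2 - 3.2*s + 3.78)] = (-12.7995*s^4 + 0.00479999999999947*s^3 - 61.3404*s^2 + 46.5318*s + 18.3276)/(7.1824*s^6 - 4.8776*s^5 - 16.3239*s^4 + 26.0848*s^3 + 3.3604*s^2 - 24.192*s + 14.2884)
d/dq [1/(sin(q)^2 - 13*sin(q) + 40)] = (13 - 2*sin(q))*cos(q)/(sin(q)^2 - 13*sin(q) + 40)^2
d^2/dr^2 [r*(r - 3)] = 2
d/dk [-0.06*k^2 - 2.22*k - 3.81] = -0.12*k - 2.22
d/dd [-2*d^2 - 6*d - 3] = -4*d - 6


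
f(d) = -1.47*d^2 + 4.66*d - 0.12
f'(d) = 4.66 - 2.94*d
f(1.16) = 3.31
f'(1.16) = 1.25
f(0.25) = 0.95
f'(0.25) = 3.92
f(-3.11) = -28.83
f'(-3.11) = 13.80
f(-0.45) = -2.51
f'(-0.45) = 5.98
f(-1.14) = -7.34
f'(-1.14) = 8.01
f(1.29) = 3.45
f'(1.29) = 0.87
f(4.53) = -9.18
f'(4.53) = -8.66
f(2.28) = 2.86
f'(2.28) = -2.04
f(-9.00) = -161.13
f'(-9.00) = 31.12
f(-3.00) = -27.33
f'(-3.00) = 13.48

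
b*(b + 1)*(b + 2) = b^3 + 3*b^2 + 2*b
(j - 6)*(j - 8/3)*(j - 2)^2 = j^4 - 38*j^3/3 + 164*j^2/3 - 296*j/3 + 64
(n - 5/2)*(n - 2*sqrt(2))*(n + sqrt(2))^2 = n^4 - 5*n^3/2 - 6*n^2 - 4*sqrt(2)*n + 15*n + 10*sqrt(2)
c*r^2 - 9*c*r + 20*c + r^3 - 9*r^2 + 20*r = (c + r)*(r - 5)*(r - 4)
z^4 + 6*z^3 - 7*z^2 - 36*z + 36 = (z - 2)*(z - 1)*(z + 3)*(z + 6)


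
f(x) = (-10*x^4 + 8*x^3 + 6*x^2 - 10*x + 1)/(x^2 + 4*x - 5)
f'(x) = (-2*x - 4)*(-10*x^4 + 8*x^3 + 6*x^2 - 10*x + 1)/(x^2 + 4*x - 5)^2 + (-40*x^3 + 24*x^2 + 12*x - 10)/(x^2 + 4*x - 5) = 2*(-10*x^5 - 56*x^4 + 132*x^3 - 43*x^2 - 31*x + 23)/(x^4 + 8*x^3 + 6*x^2 - 40*x + 25)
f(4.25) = -85.87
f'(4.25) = -50.65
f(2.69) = -26.96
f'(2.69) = -25.37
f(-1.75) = 11.17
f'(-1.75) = -28.12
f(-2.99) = 115.78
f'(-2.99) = -182.94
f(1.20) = -7.48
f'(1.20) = 14.27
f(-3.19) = 158.40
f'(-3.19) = -246.76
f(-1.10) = 0.74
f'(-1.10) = -7.05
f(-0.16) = -0.48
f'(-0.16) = 1.67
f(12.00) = -1030.97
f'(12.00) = -196.06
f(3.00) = -35.56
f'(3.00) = -30.15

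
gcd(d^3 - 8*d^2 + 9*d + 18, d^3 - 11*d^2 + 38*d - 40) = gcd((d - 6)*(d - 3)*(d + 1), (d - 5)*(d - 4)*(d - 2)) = 1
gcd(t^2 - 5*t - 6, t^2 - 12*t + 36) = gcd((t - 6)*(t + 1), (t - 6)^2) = t - 6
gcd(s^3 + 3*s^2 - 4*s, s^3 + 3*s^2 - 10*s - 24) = s + 4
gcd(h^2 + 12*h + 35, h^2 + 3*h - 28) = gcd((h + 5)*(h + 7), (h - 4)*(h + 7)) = h + 7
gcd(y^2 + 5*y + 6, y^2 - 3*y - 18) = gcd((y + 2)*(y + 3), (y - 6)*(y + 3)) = y + 3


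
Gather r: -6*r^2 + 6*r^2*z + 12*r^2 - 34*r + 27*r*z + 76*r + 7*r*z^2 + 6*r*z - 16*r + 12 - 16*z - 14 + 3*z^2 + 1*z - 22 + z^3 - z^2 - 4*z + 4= r^2*(6*z + 6) + r*(7*z^2 + 33*z + 26) + z^3 + 2*z^2 - 19*z - 20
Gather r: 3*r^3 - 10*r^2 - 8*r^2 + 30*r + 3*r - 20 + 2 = 3*r^3 - 18*r^2 + 33*r - 18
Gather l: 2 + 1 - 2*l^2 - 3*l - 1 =-2*l^2 - 3*l + 2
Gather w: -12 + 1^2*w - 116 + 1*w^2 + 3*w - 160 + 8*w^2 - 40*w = 9*w^2 - 36*w - 288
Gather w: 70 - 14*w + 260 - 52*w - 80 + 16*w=250 - 50*w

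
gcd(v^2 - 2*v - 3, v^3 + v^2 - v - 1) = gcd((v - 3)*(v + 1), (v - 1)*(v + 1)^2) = v + 1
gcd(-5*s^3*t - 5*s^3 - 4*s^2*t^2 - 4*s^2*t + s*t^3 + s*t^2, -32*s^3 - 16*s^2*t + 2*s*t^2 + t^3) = 1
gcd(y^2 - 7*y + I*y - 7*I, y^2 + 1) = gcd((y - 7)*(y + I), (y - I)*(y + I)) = y + I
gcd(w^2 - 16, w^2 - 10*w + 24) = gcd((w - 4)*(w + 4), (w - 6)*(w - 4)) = w - 4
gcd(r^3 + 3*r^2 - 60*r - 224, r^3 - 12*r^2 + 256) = r^2 - 4*r - 32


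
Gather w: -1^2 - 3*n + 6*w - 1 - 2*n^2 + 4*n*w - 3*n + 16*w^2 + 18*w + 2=-2*n^2 - 6*n + 16*w^2 + w*(4*n + 24)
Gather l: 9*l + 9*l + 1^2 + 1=18*l + 2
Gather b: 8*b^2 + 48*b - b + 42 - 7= 8*b^2 + 47*b + 35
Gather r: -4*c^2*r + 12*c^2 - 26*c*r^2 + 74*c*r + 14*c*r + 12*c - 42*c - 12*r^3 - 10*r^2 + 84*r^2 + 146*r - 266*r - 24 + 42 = 12*c^2 - 30*c - 12*r^3 + r^2*(74 - 26*c) + r*(-4*c^2 + 88*c - 120) + 18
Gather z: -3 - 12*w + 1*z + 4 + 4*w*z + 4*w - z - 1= 4*w*z - 8*w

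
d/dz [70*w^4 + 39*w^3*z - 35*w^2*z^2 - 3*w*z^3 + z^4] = 39*w^3 - 70*w^2*z - 9*w*z^2 + 4*z^3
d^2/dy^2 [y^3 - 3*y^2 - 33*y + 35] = 6*y - 6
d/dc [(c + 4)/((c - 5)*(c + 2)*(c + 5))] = 2*(-c^3 - 7*c^2 - 8*c + 25)/(c^6 + 4*c^5 - 46*c^4 - 200*c^3 + 425*c^2 + 2500*c + 2500)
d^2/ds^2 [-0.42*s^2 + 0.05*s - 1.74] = -0.840000000000000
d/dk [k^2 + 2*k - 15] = 2*k + 2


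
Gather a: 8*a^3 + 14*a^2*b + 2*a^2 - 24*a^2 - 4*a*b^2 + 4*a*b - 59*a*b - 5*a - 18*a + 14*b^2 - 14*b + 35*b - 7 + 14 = 8*a^3 + a^2*(14*b - 22) + a*(-4*b^2 - 55*b - 23) + 14*b^2 + 21*b + 7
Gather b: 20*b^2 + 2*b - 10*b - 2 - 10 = 20*b^2 - 8*b - 12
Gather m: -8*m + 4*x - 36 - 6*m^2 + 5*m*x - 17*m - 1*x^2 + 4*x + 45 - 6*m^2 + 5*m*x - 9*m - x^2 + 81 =-12*m^2 + m*(10*x - 34) - 2*x^2 + 8*x + 90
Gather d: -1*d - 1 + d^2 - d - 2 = d^2 - 2*d - 3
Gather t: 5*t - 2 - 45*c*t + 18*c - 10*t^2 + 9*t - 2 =18*c - 10*t^2 + t*(14 - 45*c) - 4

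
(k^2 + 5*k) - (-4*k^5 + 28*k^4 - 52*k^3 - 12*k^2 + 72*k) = 4*k^5 - 28*k^4 + 52*k^3 + 13*k^2 - 67*k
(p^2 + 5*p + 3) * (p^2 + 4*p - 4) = p^4 + 9*p^3 + 19*p^2 - 8*p - 12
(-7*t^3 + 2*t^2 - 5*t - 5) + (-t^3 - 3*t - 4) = -8*t^3 + 2*t^2 - 8*t - 9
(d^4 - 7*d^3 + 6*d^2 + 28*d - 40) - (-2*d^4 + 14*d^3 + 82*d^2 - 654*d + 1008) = 3*d^4 - 21*d^3 - 76*d^2 + 682*d - 1048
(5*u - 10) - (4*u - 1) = u - 9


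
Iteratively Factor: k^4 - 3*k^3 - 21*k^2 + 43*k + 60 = (k + 4)*(k^3 - 7*k^2 + 7*k + 15) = (k + 1)*(k + 4)*(k^2 - 8*k + 15) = (k - 3)*(k + 1)*(k + 4)*(k - 5)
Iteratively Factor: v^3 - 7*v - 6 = (v + 2)*(v^2 - 2*v - 3) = (v + 1)*(v + 2)*(v - 3)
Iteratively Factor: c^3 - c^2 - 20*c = (c)*(c^2 - c - 20) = c*(c - 5)*(c + 4)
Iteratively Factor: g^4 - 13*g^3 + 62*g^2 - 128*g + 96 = (g - 4)*(g^3 - 9*g^2 + 26*g - 24) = (g - 4)*(g - 3)*(g^2 - 6*g + 8) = (g - 4)*(g - 3)*(g - 2)*(g - 4)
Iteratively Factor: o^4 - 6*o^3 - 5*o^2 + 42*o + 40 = (o + 1)*(o^3 - 7*o^2 + 2*o + 40) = (o + 1)*(o + 2)*(o^2 - 9*o + 20) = (o - 4)*(o + 1)*(o + 2)*(o - 5)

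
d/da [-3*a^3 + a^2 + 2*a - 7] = -9*a^2 + 2*a + 2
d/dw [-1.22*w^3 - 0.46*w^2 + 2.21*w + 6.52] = -3.66*w^2 - 0.92*w + 2.21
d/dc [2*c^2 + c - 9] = 4*c + 1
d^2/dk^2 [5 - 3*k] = 0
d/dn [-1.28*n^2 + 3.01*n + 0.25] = 3.01 - 2.56*n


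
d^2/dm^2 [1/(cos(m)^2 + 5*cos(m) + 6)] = (-4*sin(m)^4 + 3*sin(m)^2 + 195*cos(m)/4 - 15*cos(3*m)/4 + 39)/((cos(m) + 2)^3*(cos(m) + 3)^3)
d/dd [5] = 0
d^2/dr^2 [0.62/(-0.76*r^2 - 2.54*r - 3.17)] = (0.716224*r^2 + 2.393696*r - 0.62*(1.52*r + 2.54)*(3.04*r + 5.08) + 2.987408)/(0.76*r^2 + 2.54*r + 3.17)^3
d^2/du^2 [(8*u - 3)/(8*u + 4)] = -14/(2*u + 1)^3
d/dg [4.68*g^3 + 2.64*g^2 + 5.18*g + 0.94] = 14.04*g^2 + 5.28*g + 5.18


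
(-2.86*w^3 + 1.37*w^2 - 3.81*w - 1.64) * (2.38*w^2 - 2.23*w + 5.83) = -6.8068*w^5 + 9.6384*w^4 - 28.7967*w^3 + 12.5802*w^2 - 18.5551*w - 9.5612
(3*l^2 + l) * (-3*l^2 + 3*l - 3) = -9*l^4 + 6*l^3 - 6*l^2 - 3*l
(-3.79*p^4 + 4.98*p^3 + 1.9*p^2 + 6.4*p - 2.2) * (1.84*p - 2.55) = -6.9736*p^5 + 18.8277*p^4 - 9.203*p^3 + 6.931*p^2 - 20.368*p + 5.61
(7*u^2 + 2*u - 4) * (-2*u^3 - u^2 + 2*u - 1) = -14*u^5 - 11*u^4 + 20*u^3 + u^2 - 10*u + 4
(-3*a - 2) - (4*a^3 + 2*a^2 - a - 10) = -4*a^3 - 2*a^2 - 2*a + 8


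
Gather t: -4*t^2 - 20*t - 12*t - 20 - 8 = -4*t^2 - 32*t - 28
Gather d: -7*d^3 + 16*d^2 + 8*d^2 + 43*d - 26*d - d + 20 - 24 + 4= -7*d^3 + 24*d^2 + 16*d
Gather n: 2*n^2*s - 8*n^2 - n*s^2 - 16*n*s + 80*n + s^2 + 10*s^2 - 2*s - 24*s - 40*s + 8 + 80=n^2*(2*s - 8) + n*(-s^2 - 16*s + 80) + 11*s^2 - 66*s + 88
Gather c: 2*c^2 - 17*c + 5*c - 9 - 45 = 2*c^2 - 12*c - 54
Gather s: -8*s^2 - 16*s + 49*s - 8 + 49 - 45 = -8*s^2 + 33*s - 4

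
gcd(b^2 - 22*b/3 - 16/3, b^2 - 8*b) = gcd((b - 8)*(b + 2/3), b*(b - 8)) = b - 8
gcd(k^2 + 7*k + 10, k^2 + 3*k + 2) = k + 2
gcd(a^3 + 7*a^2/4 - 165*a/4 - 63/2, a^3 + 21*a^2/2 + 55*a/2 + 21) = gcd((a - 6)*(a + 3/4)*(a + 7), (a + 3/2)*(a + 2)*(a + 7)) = a + 7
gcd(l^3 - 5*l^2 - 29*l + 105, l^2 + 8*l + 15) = l + 5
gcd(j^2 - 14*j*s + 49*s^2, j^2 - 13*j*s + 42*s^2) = -j + 7*s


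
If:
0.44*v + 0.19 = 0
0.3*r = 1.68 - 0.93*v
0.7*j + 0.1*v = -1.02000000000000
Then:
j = -1.40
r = 6.94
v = -0.43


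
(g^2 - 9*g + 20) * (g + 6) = g^3 - 3*g^2 - 34*g + 120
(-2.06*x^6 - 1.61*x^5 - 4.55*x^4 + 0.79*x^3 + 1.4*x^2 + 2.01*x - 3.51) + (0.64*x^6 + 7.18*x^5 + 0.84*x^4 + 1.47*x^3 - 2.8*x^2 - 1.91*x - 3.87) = -1.42*x^6 + 5.57*x^5 - 3.71*x^4 + 2.26*x^3 - 1.4*x^2 + 0.0999999999999999*x - 7.38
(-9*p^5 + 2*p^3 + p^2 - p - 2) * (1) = -9*p^5 + 2*p^3 + p^2 - p - 2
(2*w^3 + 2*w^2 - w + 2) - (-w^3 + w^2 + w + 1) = 3*w^3 + w^2 - 2*w + 1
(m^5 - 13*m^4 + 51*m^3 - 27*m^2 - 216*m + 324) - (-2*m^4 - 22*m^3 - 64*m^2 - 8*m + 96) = m^5 - 11*m^4 + 73*m^3 + 37*m^2 - 208*m + 228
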